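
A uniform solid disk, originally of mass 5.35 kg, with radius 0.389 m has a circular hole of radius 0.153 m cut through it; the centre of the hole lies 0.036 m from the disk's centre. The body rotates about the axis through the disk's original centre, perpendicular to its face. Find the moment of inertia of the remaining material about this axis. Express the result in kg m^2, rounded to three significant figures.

Unpierced body about its centre: I₀ = (1/2)MR² = (1/2)(5.35)(0.389)² = 0.40478 kg m^2.
The removed disk has mass m = M·(r/R)² = (5.35)(0.153/0.389)² = 0.82763 kg (same uniform areal density).
Its moment of inertia about the rotation axis (parallel-axis theorem): I_hole = (1/2)mr² + md² = (1/2)(0.82763)(0.153)² + (0.82763)(0.036)² = 0.01076 kg m^2.
Treating the hole as negative mass, I = I₀ − I_hole = 0.40478 − 0.01076 = 0.39402 kg m^2.

0.394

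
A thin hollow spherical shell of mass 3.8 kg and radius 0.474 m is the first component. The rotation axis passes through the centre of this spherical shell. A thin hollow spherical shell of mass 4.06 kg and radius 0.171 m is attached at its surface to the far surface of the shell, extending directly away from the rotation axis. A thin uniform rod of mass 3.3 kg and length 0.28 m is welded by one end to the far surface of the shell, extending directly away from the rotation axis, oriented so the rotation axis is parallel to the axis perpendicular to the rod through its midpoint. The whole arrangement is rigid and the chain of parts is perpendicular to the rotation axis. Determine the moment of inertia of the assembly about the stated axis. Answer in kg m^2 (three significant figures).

5.37

Spherical shell: I_cm = (2/3)MR² = (2/3)(3.8)(0.474)² = 0.56918 kg m^2; axis through the centre, so I = 0.56918 kg m^2.
Spherical shell: I_cm = (2/3)MR² = (2/3)(4.06)(0.171)² = 0.079146 kg m^2; centre at d = 0.474 + 0.171 = 0.645 m, so the parallel axis theorem gives I = 0.079146 + (4.06)(0.645)² = 1.7682 kg m^2.
Thin rod: I_cm = (1/12)ML² = (1/12)(3.3)(0.28)² = 0.02156 kg m^2; centre at d = 0.474 + 0.171 + 0.171 + 0.14 = 0.956 m, so the parallel axis theorem gives I = 0.02156 + (3.3)(0.956)² = 3.0375 kg m^2.
Total I = 0.56918 + 1.7682 + 3.0375 = 5.3749 kg m^2.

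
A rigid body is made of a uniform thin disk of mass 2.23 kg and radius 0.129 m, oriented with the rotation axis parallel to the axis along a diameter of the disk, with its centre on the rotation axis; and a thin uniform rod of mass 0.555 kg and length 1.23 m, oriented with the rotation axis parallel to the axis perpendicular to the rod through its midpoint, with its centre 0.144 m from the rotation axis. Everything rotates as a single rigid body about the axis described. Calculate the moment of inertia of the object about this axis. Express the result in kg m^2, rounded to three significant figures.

0.0908

Thin disk: I_cm = (1/4)MR² = (1/4)(2.23)(0.129)² = 0.0092774 kg m^2; axis through the centre, so I = 0.0092774 kg m^2.
Thin rod: I_cm = (1/12)ML² = (1/12)(0.555)(1.23)² = 0.069972 kg m^2; centre at d = 0.144 m, so the parallel axis theorem gives I = 0.069972 + (0.555)(0.144)² = 0.08148 kg m^2.
Total I = 0.0092774 + 0.08148 = 0.090757 kg m^2.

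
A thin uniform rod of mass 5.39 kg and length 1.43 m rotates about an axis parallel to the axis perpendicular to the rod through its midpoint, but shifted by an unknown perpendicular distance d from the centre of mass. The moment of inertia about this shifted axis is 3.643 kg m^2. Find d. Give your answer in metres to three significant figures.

About the centre-of-mass axis, I_cm = (1/12)ML² = (1/12)(5.39)(1.43)² = 0.9185 kg m^2.
Parallel axis theorem: I = I_cm + Md², so Md² = 3.643 − 0.9185 = 2.7245 kg m^2.
d = √(2.7245 / 5.39) = 0.71097 m.

0.711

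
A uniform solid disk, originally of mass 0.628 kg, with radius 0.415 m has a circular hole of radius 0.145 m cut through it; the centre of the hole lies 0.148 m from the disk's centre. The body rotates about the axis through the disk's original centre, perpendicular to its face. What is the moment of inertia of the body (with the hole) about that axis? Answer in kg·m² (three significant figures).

0.0516

Unpierced body about its centre: I₀ = (1/2)MR² = (1/2)(0.628)(0.415)² = 0.054079 kg·m².
The removed disk has mass m = M·(r/R)² = (0.628)(0.145/0.415)² = 0.076665 kg (same uniform areal density).
Its moment of inertia about the rotation axis (parallel-axis theorem): I_hole = (1/2)mr² + md² = (1/2)(0.076665)(0.145)² + (0.076665)(0.148)² = 0.0024852 kg·m².
Treating the hole as negative mass, I = I₀ − I_hole = 0.054079 − 0.0024852 = 0.051593 kg·m².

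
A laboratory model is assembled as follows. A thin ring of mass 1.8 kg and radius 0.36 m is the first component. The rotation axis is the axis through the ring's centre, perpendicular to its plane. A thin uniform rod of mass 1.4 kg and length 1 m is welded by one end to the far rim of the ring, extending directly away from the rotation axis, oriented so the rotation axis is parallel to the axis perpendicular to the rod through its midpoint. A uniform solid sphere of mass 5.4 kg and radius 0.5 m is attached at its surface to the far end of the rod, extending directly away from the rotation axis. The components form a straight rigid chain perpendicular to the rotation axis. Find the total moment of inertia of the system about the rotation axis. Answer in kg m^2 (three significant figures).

20.6

Thin ring: I_cm = MR² = (1.8)(0.36)² = 0.23328 kg m^2; axis through the centre, so I = 0.23328 kg m^2.
Thin rod: I_cm = (1/12)ML² = (1/12)(1.4)(1)² = 0.11667 kg m^2; centre at d = 0.36 + 0.5 = 0.86 m, so the parallel axis theorem gives I = 0.11667 + (1.4)(0.86)² = 1.1521 kg m^2.
Solid sphere: I_cm = (2/5)MR² = (2/5)(5.4)(0.5)² = 0.54 kg m^2; centre at d = 0.36 + 0.5 + 0.5 + 0.5 = 1.86 m, so the parallel axis theorem gives I = 0.54 + (5.4)(1.86)² = 19.222 kg m^2.
Total I = 0.23328 + 1.1521 + 19.222 = 20.607 kg m^2.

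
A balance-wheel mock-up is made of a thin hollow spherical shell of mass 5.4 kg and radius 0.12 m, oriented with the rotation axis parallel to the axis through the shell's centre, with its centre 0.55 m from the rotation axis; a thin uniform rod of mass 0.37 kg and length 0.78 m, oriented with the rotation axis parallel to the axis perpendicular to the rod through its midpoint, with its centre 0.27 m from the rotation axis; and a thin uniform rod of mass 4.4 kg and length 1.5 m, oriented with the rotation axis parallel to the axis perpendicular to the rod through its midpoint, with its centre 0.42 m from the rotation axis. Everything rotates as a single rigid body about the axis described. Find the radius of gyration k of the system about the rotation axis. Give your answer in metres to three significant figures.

0.572

Spherical shell: I_cm = (2/3)MR² = (2/3)(5.4)(0.12)² = 0.05184 kg m²; centre at d = 0.55 m, so I = I_cm + Md² gives I = 0.05184 + (5.4)(0.55)² = 1.6853 kg m².
Thin rod: I_cm = (1/12)ML² = (1/12)(0.37)(0.78)² = 0.018759 kg m²; centre at d = 0.27 m, so I = I_cm + Md² gives I = 0.018759 + (0.37)(0.27)² = 0.045732 kg m².
Thin rod: I_cm = (1/12)ML² = (1/12)(4.4)(1.5)² = 0.825 kg m²; centre at d = 0.42 m, so I = I_cm + Md² gives I = 0.825 + (4.4)(0.42)² = 1.6012 kg m².
Total I = 3.3322 kg m²; total mass M = 10.17 kg.
k = √(I/M) = √(3.3322/10.17) = 0.57241 m.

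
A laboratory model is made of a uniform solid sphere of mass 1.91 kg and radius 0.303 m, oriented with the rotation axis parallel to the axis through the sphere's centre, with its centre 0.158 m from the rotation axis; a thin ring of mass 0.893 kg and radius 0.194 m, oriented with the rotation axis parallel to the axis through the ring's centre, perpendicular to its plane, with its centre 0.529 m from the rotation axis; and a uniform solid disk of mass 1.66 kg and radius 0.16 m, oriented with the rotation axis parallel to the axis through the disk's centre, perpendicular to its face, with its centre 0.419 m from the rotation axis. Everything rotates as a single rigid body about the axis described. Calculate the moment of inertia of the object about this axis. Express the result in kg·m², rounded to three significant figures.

0.714

Solid sphere: I_cm = (2/5)MR² = (2/5)(1.91)(0.303)² = 0.070142 kg·m²; centre at d = 0.158 m, so I = I_cm + Md² gives I = 0.070142 + (1.91)(0.158)² = 0.11782 kg·m².
Thin ring: I_cm = MR² = (0.893)(0.194)² = 0.033609 kg·m²; centre at d = 0.529 m, so I = I_cm + Md² gives I = 0.033609 + (0.893)(0.529)² = 0.28351 kg·m².
Solid disk: I_cm = (1/2)MR² = (1/2)(1.66)(0.16)² = 0.021248 kg·m²; centre at d = 0.419 m, so I = I_cm + Md² gives I = 0.021248 + (1.66)(0.419)² = 0.31268 kg·m².
Total I = 0.11782 + 0.28351 + 0.31268 = 0.71401 kg·m².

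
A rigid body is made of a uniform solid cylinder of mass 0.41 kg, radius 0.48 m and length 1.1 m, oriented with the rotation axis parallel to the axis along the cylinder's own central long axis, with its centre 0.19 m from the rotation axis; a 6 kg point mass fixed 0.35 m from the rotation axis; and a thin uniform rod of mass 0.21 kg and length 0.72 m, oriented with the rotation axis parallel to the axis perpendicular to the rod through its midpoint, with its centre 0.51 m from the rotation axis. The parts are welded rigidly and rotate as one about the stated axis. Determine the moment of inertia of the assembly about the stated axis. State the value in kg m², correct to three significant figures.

0.861

Solid cylinder: I_cm = (1/2)MR² = (1/2)(0.41)(0.48)² = 0.047232 kg m²; centre at d = 0.19 m, so I = I_cm + Md² gives I = 0.047232 + (0.41)(0.19)² = 0.062033 kg m².
Point mass: I_cm = 0; centre at d = 0.35 m, so I = I_cm + Md² gives I = 0 + (6)(0.35)² = 0.735 kg m².
Thin rod: I_cm = (1/12)ML² = (1/12)(0.21)(0.72)² = 0.009072 kg m²; centre at d = 0.51 m, so I = I_cm + Md² gives I = 0.009072 + (0.21)(0.51)² = 0.063693 kg m².
Total I = 0.062033 + 0.735 + 0.063693 = 0.86073 kg m².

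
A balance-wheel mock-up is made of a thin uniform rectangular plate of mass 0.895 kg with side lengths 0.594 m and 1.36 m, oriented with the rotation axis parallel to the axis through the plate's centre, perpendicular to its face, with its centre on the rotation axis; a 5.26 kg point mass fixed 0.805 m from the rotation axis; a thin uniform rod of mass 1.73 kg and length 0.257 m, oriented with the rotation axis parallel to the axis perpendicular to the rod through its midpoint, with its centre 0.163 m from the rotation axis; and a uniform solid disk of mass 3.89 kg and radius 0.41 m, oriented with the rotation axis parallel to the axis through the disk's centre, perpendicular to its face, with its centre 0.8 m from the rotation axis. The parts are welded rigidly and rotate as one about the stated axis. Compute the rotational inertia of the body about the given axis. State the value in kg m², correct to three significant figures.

6.44

Rectangular plate: I_cm = (1/12)M(a²+b²) = (1/12)(0.895)[(0.594)² + (1.36)²] = 0.16427 kg m²; axis through the centre, so I = 0.16427 kg m².
Point mass: I_cm = 0; centre at d = 0.805 m, so I = I_cm + Md² gives I = 0 + (5.26)(0.805)² = 3.4086 kg m².
Thin rod: I_cm = (1/12)ML² = (1/12)(1.73)(0.257)² = 0.0095221 kg m²; centre at d = 0.163 m, so I = I_cm + Md² gives I = 0.0095221 + (1.73)(0.163)² = 0.055486 kg m².
Solid disk: I_cm = (1/2)MR² = (1/2)(3.89)(0.41)² = 0.32695 kg m²; centre at d = 0.8 m, so I = I_cm + Md² gives I = 0.32695 + (3.89)(0.8)² = 2.8166 kg m².
Total I = 0.16427 + 3.4086 + 0.055486 + 2.8166 = 6.4449 kg m².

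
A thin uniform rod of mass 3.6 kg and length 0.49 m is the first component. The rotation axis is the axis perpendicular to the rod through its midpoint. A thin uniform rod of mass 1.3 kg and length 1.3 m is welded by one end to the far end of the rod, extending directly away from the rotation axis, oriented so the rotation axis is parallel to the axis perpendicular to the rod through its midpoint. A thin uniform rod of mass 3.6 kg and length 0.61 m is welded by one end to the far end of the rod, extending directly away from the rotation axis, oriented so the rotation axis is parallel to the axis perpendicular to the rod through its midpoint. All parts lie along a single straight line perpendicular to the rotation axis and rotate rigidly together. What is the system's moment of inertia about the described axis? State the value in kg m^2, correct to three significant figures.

Thin rod: I_cm = (1/12)ML² = (1/12)(3.6)(0.49)² = 0.07203 kg m^2; axis through the centre, so I = 0.07203 kg m^2.
Thin rod: I_cm = (1/12)ML² = (1/12)(1.3)(1.3)² = 0.18308 kg m^2; centre at d = 0.245 + 0.65 = 0.895 m, so the parallel axis theorem gives I = 0.18308 + (1.3)(0.895)² = 1.2244 kg m^2.
Thin rod: I_cm = (1/12)ML² = (1/12)(3.6)(0.61)² = 0.11163 kg m^2; centre at d = 0.245 + 0.65 + 0.65 + 0.305 = 1.85 m, so the parallel axis theorem gives I = 0.11163 + (3.6)(1.85)² = 12.433 kg m^2.
Total I = 0.07203 + 1.2244 + 12.433 = 13.729 kg m^2.

13.7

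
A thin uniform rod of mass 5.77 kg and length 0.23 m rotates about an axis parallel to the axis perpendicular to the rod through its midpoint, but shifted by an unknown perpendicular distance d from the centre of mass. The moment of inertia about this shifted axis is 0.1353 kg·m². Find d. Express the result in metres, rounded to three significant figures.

0.138

About the centre-of-mass axis, I_cm = (1/12)ML² = (1/12)(5.77)(0.23)² = 0.025436 kg·m².
Parallel axis theorem: I = I_cm + Md², so Md² = 0.1353 − 0.025436 = 0.10986 kg·m².
d = √(0.10986 / 5.77) = 0.13799 m.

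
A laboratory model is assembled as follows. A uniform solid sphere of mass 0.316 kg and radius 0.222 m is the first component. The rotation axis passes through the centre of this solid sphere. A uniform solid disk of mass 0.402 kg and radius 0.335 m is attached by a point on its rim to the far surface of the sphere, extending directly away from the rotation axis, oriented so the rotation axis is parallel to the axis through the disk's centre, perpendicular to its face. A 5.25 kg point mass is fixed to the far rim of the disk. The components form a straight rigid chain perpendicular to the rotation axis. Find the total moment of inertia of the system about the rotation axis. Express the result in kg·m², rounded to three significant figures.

Solid sphere: I_cm = (2/5)MR² = (2/5)(0.316)(0.222)² = 0.0062295 kg·m²; axis through the centre, so I = 0.0062295 kg·m².
Solid disk: I_cm = (1/2)MR² = (1/2)(0.402)(0.335)² = 0.022557 kg·m²; centre at d = 0.222 + 0.335 = 0.557 m, so the parallel axis theorem gives I = 0.022557 + (0.402)(0.557)² = 0.14728 kg·m².
Point mass: I_cm = 0; centre at d = 0.222 + 0.335 + 0.335 = 0.892 m, so the parallel axis theorem gives I = 0 + (5.25)(0.892)² = 4.1772 kg·m².
Total I = 0.0062295 + 0.14728 + 4.1772 = 4.3307 kg·m².

4.33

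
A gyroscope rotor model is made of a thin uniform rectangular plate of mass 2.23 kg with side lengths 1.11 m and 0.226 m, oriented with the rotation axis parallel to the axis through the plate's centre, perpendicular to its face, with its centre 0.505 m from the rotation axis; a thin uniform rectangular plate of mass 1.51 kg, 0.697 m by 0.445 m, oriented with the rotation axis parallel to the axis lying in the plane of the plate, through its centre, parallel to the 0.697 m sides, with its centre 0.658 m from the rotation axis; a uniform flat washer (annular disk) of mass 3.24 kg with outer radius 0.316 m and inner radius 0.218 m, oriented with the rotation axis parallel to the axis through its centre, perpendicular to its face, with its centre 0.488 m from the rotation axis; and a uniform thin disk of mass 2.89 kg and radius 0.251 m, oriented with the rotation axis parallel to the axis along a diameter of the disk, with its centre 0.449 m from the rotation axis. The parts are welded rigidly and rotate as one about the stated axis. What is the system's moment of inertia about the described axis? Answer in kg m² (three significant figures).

3.12

Rectangular plate: I_cm = (1/12)M(a²+b²) = (1/12)(2.23)[(1.11)² + (0.226)²] = 0.23846 kg m²; centre at d = 0.505 m, so the parallel axis theorem gives I = 0.23846 + (2.23)(0.505)² = 0.80716 kg m².
Rectangular plate: I_cm = (1/12)Mb² = (1/12)(1.51)(0.445)² = 0.024918 kg m²; centre at d = 0.658 m, so the parallel axis theorem gives I = 0.024918 + (1.51)(0.658)² = 0.67869 kg m².
Annular disk: I_cm = (1/2)M(R²+r²) = (1/2)(3.24)[(0.316)² + (0.218)²] = 0.23876 kg m²; centre at d = 0.488 m, so the parallel axis theorem gives I = 0.23876 + (3.24)(0.488)² = 1.0103 kg m².
Thin disk: I_cm = (1/4)MR² = (1/4)(2.89)(0.251)² = 0.045518 kg m²; centre at d = 0.449 m, so the parallel axis theorem gives I = 0.045518 + (2.89)(0.449)² = 0.62815 kg m².
Total I = 0.80716 + 0.67869 + 1.0103 + 0.62815 = 3.1243 kg m².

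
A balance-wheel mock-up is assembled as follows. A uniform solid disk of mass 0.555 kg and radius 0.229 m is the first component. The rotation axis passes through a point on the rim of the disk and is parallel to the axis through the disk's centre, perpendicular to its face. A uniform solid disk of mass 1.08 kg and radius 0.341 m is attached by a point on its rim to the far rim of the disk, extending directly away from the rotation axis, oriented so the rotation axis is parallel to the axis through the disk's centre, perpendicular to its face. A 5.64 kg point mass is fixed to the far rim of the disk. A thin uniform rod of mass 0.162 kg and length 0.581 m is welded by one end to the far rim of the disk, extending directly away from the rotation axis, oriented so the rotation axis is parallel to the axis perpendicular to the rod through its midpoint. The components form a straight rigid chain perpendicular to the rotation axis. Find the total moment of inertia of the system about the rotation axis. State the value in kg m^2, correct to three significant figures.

8.46

Solid disk: I_cm = (1/2)MR² = (1/2)(0.555)(0.229)² = 0.014552 kg m^2; centre at d = 0.229 m, so I = I_cm + Md² gives I = 0.014552 + (0.555)(0.229)² = 0.043657 kg m^2.
Solid disk: I_cm = (1/2)MR² = (1/2)(1.08)(0.341)² = 0.062792 kg m^2; centre at d = 0.229 + 0.229 + 0.341 = 0.799 m, so I = I_cm + Md² gives I = 0.062792 + (1.08)(0.799)² = 0.75226 kg m^2.
Point mass: I_cm = 0; centre at d = 0.229 + 0.229 + 0.341 + 0.341 = 1.14 m, so I = I_cm + Md² gives I = 0 + (5.64)(1.14)² = 7.3297 kg m^2.
Thin rod: I_cm = (1/12)ML² = (1/12)(0.162)(0.581)² = 0.0045571 kg m^2; centre at d = 0.229 + 0.229 + 0.341 + 0.341 + 0.2905 = 1.4305 m, so I = I_cm + Md² gives I = 0.0045571 + (0.162)(1.4305)² = 0.33606 kg m^2.
Total I = 0.043657 + 0.75226 + 7.3297 + 0.33606 = 8.4617 kg m^2.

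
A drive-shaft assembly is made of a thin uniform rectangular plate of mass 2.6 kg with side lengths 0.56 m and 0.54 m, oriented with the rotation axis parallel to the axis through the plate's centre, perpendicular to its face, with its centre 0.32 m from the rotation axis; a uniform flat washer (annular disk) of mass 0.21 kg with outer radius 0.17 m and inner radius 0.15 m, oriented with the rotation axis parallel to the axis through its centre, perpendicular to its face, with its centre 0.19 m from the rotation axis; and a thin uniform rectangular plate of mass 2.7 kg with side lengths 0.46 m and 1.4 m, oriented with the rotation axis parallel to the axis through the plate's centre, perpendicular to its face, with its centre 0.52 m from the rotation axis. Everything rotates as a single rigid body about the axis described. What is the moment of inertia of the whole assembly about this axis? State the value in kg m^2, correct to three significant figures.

1.63

Rectangular plate: I_cm = (1/12)M(a²+b²) = (1/12)(2.6)[(0.56)² + (0.54)²] = 0.13113 kg m^2; centre at d = 0.32 m, so I = I_cm + Md² gives I = 0.13113 + (2.6)(0.32)² = 0.39737 kg m^2.
Annular disk: I_cm = (1/2)M(R²+r²) = (1/2)(0.21)[(0.17)² + (0.15)²] = 0.005397 kg m^2; centre at d = 0.19 m, so I = I_cm + Md² gives I = 0.005397 + (0.21)(0.19)² = 0.012978 kg m^2.
Rectangular plate: I_cm = (1/12)M(a²+b²) = (1/12)(2.7)[(0.46)² + (1.4)²] = 0.48861 kg m^2; centre at d = 0.52 m, so I = I_cm + Md² gives I = 0.48861 + (2.7)(0.52)² = 1.2187 kg m^2.
Total I = 0.39737 + 0.012978 + 1.2187 = 1.629 kg m^2.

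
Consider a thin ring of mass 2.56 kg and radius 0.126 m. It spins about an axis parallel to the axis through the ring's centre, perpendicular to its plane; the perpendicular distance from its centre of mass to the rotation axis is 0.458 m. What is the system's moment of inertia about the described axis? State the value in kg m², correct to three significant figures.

0.578

I_cm = MR² = (2.56)(0.126)² = 0.040643 kg m²; centre at d = 0.458 m, so the parallel axis theorem gives I = 0.040643 + (2.56)(0.458)² = 0.57764 kg m².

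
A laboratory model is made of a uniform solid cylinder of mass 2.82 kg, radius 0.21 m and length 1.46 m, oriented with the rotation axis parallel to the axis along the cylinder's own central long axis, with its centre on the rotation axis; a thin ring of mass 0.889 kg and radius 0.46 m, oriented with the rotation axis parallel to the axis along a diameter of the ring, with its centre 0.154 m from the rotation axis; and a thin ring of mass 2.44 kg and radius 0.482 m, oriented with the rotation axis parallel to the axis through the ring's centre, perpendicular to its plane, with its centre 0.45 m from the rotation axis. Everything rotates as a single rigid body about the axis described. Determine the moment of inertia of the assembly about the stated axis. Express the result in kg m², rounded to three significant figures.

1.24

Solid cylinder: I_cm = (1/2)MR² = (1/2)(2.82)(0.21)² = 0.062181 kg m²; axis through the centre, so I = 0.062181 kg m².
Thin ring: I_cm = (1/2)MR² = (1/2)(0.889)(0.46)² = 0.094056 kg m²; centre at d = 0.154 m, so the parallel axis theorem gives I = 0.094056 + (0.889)(0.154)² = 0.11514 kg m².
Thin ring: I_cm = MR² = (2.44)(0.482)² = 0.56687 kg m²; centre at d = 0.45 m, so the parallel axis theorem gives I = 0.56687 + (2.44)(0.45)² = 1.061 kg m².
Total I = 0.062181 + 0.11514 + 1.061 = 1.2383 kg m².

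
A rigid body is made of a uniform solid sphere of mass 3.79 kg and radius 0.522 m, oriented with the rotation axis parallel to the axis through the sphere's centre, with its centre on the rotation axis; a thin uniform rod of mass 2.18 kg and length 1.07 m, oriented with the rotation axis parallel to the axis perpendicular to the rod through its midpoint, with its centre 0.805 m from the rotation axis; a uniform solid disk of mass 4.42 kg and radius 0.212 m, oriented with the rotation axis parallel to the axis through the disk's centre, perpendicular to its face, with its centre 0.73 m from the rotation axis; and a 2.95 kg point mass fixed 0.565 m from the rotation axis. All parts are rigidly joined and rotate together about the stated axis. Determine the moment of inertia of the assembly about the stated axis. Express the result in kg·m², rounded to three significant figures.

Solid sphere: I_cm = (2/5)MR² = (2/5)(3.79)(0.522)² = 0.41309 kg·m²; axis through the centre, so I = 0.41309 kg·m².
Thin rod: I_cm = (1/12)ML² = (1/12)(2.18)(1.07)² = 0.20799 kg·m²; centre at d = 0.805 m, so I = I_cm + Md² gives I = 0.20799 + (2.18)(0.805)² = 1.6207 kg·m².
Solid disk: I_cm = (1/2)MR² = (1/2)(4.42)(0.212)² = 0.099326 kg·m²; centre at d = 0.73 m, so I = I_cm + Md² gives I = 0.099326 + (4.42)(0.73)² = 2.4547 kg·m².
Point mass: I_cm = 0; centre at d = 0.565 m, so I = I_cm + Md² gives I = 0 + (2.95)(0.565)² = 0.94171 kg·m².
Total I = 0.41309 + 1.6207 + 2.4547 + 0.94171 = 5.4302 kg·m².

5.43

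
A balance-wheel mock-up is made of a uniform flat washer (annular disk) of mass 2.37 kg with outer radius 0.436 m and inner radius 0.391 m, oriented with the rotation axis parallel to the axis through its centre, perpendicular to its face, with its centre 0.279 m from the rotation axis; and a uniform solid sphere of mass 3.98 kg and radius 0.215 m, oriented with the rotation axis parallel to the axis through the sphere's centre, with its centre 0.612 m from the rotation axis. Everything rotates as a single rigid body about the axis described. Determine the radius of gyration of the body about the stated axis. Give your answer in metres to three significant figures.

Annular disk: I_cm = (1/2)M(R²+r²) = (1/2)(2.37)[(0.436)² + (0.391)²] = 0.40643 kg m²; centre at d = 0.279 m, so the parallel axis theorem gives I = 0.40643 + (2.37)(0.279)² = 0.59091 kg m².
Solid sphere: I_cm = (2/5)MR² = (2/5)(3.98)(0.215)² = 0.07359 kg m²; centre at d = 0.612 m, so the parallel axis theorem gives I = 0.07359 + (3.98)(0.612)² = 1.5643 kg m².
Total I = 2.1552 kg m²; total mass M = 6.35 kg.
k = √(I/M) = √(2.1552/6.35) = 0.58258 m.

0.583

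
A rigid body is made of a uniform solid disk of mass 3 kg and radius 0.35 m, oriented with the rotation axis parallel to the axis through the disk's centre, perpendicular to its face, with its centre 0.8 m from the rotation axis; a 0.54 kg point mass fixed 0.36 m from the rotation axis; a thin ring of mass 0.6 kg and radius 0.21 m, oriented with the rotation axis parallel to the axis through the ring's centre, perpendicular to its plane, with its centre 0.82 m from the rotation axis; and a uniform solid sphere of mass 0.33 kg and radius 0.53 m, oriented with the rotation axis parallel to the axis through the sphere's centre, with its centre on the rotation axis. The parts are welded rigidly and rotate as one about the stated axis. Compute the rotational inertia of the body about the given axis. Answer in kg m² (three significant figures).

Solid disk: I_cm = (1/2)MR² = (1/2)(3)(0.35)² = 0.18375 kg m²; centre at d = 0.8 m, so I = I_cm + Md² gives I = 0.18375 + (3)(0.8)² = 2.1038 kg m².
Point mass: I_cm = 0; centre at d = 0.36 m, so I = I_cm + Md² gives I = 0 + (0.54)(0.36)² = 0.069984 kg m².
Thin ring: I_cm = MR² = (0.6)(0.21)² = 0.02646 kg m²; centre at d = 0.82 m, so I = I_cm + Md² gives I = 0.02646 + (0.6)(0.82)² = 0.4299 kg m².
Solid sphere: I_cm = (2/5)MR² = (2/5)(0.33)(0.53)² = 0.037079 kg m²; axis through the centre, so I = 0.037079 kg m².
Total I = 2.1038 + 0.069984 + 0.4299 + 0.037079 = 2.6407 kg m².

2.64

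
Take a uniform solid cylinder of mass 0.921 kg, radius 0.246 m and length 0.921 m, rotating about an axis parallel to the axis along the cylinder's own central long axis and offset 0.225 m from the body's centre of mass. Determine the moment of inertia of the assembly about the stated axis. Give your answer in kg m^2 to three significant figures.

I_cm = (1/2)MR² = (1/2)(0.921)(0.246)² = 0.027868 kg m^2; centre at d = 0.225 m, so the parallel axis theorem gives I = 0.027868 + (0.921)(0.225)² = 0.074493 kg m^2.

0.0745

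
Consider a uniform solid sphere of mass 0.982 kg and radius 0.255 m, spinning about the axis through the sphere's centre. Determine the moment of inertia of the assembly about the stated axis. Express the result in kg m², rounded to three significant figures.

I_cm = (2/5)MR² = (2/5)(0.982)(0.255)² = 0.025542 kg m²; axis through the centre, so I = 0.025542 kg m².

0.0255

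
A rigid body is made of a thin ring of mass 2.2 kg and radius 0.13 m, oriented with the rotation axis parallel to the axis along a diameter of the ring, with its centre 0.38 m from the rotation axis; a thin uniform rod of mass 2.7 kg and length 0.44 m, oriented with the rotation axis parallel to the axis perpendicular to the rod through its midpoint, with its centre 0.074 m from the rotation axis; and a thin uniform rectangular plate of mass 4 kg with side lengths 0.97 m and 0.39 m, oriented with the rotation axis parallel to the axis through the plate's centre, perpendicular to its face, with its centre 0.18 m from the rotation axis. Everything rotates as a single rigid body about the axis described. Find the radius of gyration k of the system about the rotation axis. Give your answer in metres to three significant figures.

Thin ring: I_cm = (1/2)MR² = (1/2)(2.2)(0.13)² = 0.01859 kg·m²; centre at d = 0.38 m, so the parallel axis theorem gives I = 0.01859 + (2.2)(0.38)² = 0.33627 kg·m².
Thin rod: I_cm = (1/12)ML² = (1/12)(2.7)(0.44)² = 0.04356 kg·m²; centre at d = 0.074 m, so the parallel axis theorem gives I = 0.04356 + (2.7)(0.074)² = 0.058345 kg·m².
Rectangular plate: I_cm = (1/12)M(a²+b²) = (1/12)(4)[(0.97)² + (0.39)²] = 0.36433 kg·m²; centre at d = 0.18 m, so the parallel axis theorem gives I = 0.36433 + (4)(0.18)² = 0.49393 kg·m².
Total I = 0.88855 kg·m²; total mass M = 8.9 kg.
k = √(I/M) = √(0.88855/8.9) = 0.31597 m.

0.316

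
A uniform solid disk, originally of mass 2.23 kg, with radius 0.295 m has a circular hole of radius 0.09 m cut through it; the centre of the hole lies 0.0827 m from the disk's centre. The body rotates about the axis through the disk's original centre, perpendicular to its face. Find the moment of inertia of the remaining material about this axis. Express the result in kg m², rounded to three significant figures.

0.0948

Unpierced body about its centre: I₀ = (1/2)MR² = (1/2)(2.23)(0.295)² = 0.097033 kg m².
The removed disk has mass m = M·(r/R)² = (2.23)(0.09/0.295)² = 0.20756 kg (same uniform areal density).
Its moment of inertia about the rotation axis (parallel-axis theorem): I_hole = (1/2)mr² + md² = (1/2)(0.20756)(0.09)² + (0.20756)(0.0827)² = 0.0022602 kg m².
Treating the hole as negative mass, I = I₀ − I_hole = 0.097033 − 0.0022602 = 0.094773 kg m².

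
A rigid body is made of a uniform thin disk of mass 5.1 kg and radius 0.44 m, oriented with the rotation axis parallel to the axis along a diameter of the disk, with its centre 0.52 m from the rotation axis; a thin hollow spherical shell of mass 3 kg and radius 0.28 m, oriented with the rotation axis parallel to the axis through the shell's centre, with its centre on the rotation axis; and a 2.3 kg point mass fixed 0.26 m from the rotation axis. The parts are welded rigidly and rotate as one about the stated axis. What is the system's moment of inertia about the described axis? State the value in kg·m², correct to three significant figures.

Thin disk: I_cm = (1/4)MR² = (1/4)(5.1)(0.44)² = 0.24684 kg·m²; centre at d = 0.52 m, so the parallel axis theorem gives I = 0.24684 + (5.1)(0.52)² = 1.6259 kg·m².
Spherical shell: I_cm = (2/3)MR² = (2/3)(3)(0.28)² = 0.1568 kg·m²; axis through the centre, so I = 0.1568 kg·m².
Point mass: I_cm = 0; centre at d = 0.26 m, so the parallel axis theorem gives I = 0 + (2.3)(0.26)² = 0.15548 kg·m².
Total I = 1.6259 + 0.1568 + 0.15548 = 1.9382 kg·m².

1.94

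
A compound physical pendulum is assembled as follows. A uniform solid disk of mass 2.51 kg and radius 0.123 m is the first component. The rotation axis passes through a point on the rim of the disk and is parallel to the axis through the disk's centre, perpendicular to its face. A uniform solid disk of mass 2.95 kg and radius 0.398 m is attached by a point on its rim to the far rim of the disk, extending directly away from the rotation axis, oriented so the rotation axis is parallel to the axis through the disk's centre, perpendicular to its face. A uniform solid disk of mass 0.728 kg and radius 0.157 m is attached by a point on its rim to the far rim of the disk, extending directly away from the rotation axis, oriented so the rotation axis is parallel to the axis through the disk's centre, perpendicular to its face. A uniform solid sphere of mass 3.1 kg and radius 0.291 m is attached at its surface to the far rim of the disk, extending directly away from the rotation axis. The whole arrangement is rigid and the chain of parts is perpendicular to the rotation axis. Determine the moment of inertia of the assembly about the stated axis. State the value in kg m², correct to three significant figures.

11.1

Solid disk: I_cm = (1/2)MR² = (1/2)(2.51)(0.123)² = 0.018987 kg m²; centre at d = 0.123 m, so the parallel axis theorem gives I = 0.018987 + (2.51)(0.123)² = 0.056961 kg m².
Solid disk: I_cm = (1/2)MR² = (1/2)(2.95)(0.398)² = 0.23365 kg m²; centre at d = 0.123 + 0.123 + 0.398 = 0.644 m, so the parallel axis theorem gives I = 0.23365 + (2.95)(0.644)² = 1.4571 kg m².
Solid disk: I_cm = (1/2)MR² = (1/2)(0.728)(0.157)² = 0.0089722 kg m²; centre at d = 0.123 + 0.123 + 0.398 + 0.398 + 0.157 = 1.199 m, so the parallel axis theorem gives I = 0.0089722 + (0.728)(1.199)² = 1.0555 kg m².
Solid sphere: I_cm = (2/5)MR² = (2/5)(3.1)(0.291)² = 0.105 kg m²; centre at d = 0.123 + 0.123 + 0.398 + 0.398 + 0.157 + 0.157 + 0.291 = 1.647 m, so the parallel axis theorem gives I = 0.105 + (3.1)(1.647)² = 8.5141 kg m².
Total I = 0.056961 + 1.4571 + 1.0555 + 8.5141 = 11.084 kg m².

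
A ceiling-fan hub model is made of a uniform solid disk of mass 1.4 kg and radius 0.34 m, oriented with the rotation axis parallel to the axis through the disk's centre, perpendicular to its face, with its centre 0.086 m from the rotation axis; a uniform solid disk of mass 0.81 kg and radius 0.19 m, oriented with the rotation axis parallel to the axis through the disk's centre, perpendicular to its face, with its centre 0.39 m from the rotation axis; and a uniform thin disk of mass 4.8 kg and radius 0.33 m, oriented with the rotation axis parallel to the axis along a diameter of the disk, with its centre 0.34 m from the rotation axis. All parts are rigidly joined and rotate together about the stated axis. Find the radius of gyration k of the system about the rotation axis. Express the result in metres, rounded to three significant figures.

0.361

Solid disk: I_cm = (1/2)MR² = (1/2)(1.4)(0.34)² = 0.08092 kg m²; centre at d = 0.086 m, so I = I_cm + Md² gives I = 0.08092 + (1.4)(0.086)² = 0.091274 kg m².
Solid disk: I_cm = (1/2)MR² = (1/2)(0.81)(0.19)² = 0.014621 kg m²; centre at d = 0.39 m, so I = I_cm + Md² gives I = 0.014621 + (0.81)(0.39)² = 0.13782 kg m².
Thin disk: I_cm = (1/4)MR² = (1/4)(4.8)(0.33)² = 0.13068 kg m²; centre at d = 0.34 m, so I = I_cm + Md² gives I = 0.13068 + (4.8)(0.34)² = 0.68556 kg m².
Total I = 0.91466 kg m²; total mass M = 7.01 kg.
k = √(I/M) = √(0.91466/7.01) = 0.36122 m.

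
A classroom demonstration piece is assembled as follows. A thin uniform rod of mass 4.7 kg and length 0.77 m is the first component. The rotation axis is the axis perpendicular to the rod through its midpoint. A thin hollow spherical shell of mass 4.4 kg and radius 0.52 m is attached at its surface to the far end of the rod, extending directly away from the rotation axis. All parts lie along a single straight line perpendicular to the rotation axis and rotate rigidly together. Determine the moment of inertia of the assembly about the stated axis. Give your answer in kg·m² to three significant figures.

Thin rod: I_cm = (1/12)ML² = (1/12)(4.7)(0.77)² = 0.23222 kg·m²; axis through the centre, so I = 0.23222 kg·m².
Spherical shell: I_cm = (2/3)MR² = (2/3)(4.4)(0.52)² = 0.79317 kg·m²; centre at d = 0.385 + 0.52 = 0.905 m, so the parallel axis theorem gives I = 0.79317 + (4.4)(0.905)² = 4.3969 kg·m².
Total I = 0.23222 + 4.3969 = 4.6291 kg·m².

4.63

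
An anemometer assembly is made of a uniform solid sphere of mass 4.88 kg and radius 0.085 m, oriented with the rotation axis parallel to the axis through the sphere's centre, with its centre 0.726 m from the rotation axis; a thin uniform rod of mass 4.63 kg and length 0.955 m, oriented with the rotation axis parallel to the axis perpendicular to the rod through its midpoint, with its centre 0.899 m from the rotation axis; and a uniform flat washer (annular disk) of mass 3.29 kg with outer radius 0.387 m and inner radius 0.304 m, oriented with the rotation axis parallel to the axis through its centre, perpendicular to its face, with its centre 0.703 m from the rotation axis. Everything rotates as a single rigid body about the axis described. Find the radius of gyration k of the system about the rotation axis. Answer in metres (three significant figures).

Solid sphere: I_cm = (2/5)MR² = (2/5)(4.88)(0.085)² = 0.014103 kg m²; centre at d = 0.726 m, so I = I_cm + Md² gives I = 0.014103 + (4.88)(0.726)² = 2.5862 kg m².
Thin rod: I_cm = (1/12)ML² = (1/12)(4.63)(0.955)² = 0.35189 kg m²; centre at d = 0.899 m, so I = I_cm + Md² gives I = 0.35189 + (4.63)(0.899)² = 4.0939 kg m².
Annular disk: I_cm = (1/2)M(R²+r²) = (1/2)(3.29)[(0.387)² + (0.304)²] = 0.39839 kg m²; centre at d = 0.703 m, so I = I_cm + Md² gives I = 0.39839 + (3.29)(0.703)² = 2.0243 kg m².
Total I = 8.7044 kg m²; total mass M = 12.8 kg.
k = √(I/M) = √(8.7044/12.8) = 0.82464 m.

0.825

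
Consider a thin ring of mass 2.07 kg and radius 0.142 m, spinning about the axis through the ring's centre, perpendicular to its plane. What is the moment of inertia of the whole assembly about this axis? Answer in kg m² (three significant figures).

0.0417

I_cm = MR² = (2.07)(0.142)² = 0.041739 kg m²; axis through the centre, so I = 0.041739 kg m².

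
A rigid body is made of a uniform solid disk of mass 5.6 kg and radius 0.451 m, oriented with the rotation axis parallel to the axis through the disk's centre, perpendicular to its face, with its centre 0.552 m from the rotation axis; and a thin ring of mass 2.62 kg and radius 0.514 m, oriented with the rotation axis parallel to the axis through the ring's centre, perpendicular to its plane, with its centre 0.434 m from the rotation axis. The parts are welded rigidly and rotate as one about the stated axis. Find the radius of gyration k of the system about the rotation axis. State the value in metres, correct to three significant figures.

0.649

Solid disk: I_cm = (1/2)MR² = (1/2)(5.6)(0.451)² = 0.56952 kg·m²; centre at d = 0.552 m, so I = I_cm + Md² gives I = 0.56952 + (5.6)(0.552)² = 2.2759 kg·m².
Thin ring: I_cm = MR² = (2.62)(0.514)² = 0.69219 kg·m²; centre at d = 0.434 m, so I = I_cm + Md² gives I = 0.69219 + (2.62)(0.434)² = 1.1857 kg·m².
Total I = 3.4616 kg·m²; total mass M = 8.22 kg.
k = √(I/M) = √(3.4616/8.22) = 0.64893 m.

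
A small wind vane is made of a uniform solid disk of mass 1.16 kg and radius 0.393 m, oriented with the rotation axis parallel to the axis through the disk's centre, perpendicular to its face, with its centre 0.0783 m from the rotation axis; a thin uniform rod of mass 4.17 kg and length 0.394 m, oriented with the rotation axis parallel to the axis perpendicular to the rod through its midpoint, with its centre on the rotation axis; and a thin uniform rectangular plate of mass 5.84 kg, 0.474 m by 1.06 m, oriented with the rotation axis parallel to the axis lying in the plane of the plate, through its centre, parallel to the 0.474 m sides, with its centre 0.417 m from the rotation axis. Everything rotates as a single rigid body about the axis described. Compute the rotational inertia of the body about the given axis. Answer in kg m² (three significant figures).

1.71

Solid disk: I_cm = (1/2)MR² = (1/2)(1.16)(0.393)² = 0.08958 kg m²; centre at d = 0.0783 m, so I = I_cm + Md² gives I = 0.08958 + (1.16)(0.0783)² = 0.096692 kg m².
Thin rod: I_cm = (1/12)ML² = (1/12)(4.17)(0.394)² = 0.053945 kg m²; axis through the centre, so I = 0.053945 kg m².
Rectangular plate: I_cm = (1/12)Mb² = (1/12)(5.84)(1.06)² = 0.54682 kg m²; centre at d = 0.417 m, so I = I_cm + Md² gives I = 0.54682 + (5.84)(0.417)² = 1.5623 kg m².
Total I = 0.096692 + 0.053945 + 1.5623 = 1.713 kg m².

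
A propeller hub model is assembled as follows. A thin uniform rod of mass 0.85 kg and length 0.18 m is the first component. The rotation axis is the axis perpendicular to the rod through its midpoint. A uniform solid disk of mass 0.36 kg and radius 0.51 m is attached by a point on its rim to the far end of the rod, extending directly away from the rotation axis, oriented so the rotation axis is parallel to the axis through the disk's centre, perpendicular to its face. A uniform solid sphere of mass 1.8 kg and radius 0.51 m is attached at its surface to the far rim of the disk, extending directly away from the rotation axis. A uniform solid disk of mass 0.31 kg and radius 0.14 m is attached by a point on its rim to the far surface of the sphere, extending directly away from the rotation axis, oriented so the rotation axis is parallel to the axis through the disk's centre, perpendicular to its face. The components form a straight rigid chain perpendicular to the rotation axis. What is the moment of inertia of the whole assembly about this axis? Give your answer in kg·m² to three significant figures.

6.69

Thin rod: I_cm = (1/12)ML² = (1/12)(0.85)(0.18)² = 0.002295 kg·m²; axis through the centre, so I = 0.002295 kg·m².
Solid disk: I_cm = (1/2)MR² = (1/2)(0.36)(0.51)² = 0.046818 kg·m²; centre at d = 0.09 + 0.51 = 0.6 m, so I = I_cm + Md² gives I = 0.046818 + (0.36)(0.6)² = 0.17642 kg·m².
Solid sphere: I_cm = (2/5)MR² = (2/5)(1.8)(0.51)² = 0.18727 kg·m²; centre at d = 0.09 + 0.51 + 0.51 + 0.51 = 1.62 m, so I = I_cm + Md² gives I = 0.18727 + (1.8)(1.62)² = 4.9112 kg·m².
Solid disk: I_cm = (1/2)MR² = (1/2)(0.31)(0.14)² = 0.003038 kg·m²; centre at d = 0.09 + 0.51 + 0.51 + 0.51 + 0.51 + 0.14 = 2.27 m, so I = I_cm + Md² gives I = 0.003038 + (0.31)(2.27)² = 1.6004 kg·m².
Total I = 0.002295 + 0.17642 + 4.9112 + 1.6004 = 6.6903 kg·m².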